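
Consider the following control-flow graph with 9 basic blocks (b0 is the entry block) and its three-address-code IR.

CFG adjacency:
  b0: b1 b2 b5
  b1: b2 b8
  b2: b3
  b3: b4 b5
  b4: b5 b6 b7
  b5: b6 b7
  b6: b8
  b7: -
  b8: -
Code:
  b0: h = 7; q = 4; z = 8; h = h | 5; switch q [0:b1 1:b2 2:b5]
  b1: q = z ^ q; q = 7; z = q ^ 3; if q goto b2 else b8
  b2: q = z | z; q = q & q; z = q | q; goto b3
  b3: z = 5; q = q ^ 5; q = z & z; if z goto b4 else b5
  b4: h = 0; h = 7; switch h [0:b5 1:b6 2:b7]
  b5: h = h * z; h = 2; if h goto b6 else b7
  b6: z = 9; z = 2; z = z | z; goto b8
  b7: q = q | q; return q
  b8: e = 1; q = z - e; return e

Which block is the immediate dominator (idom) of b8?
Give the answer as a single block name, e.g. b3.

Answer: b0

Working:
idom tree: b1←b0 b2←b0 b3←b2 b4←b3 b5←b0 b6←b0 b7←b0 b8←b0
Dom at joins:
  b2: preds {b0,b1}: {b0} ∩ {b0,b1} = {b0}; idom=b0
  b5: preds {b0,b3,b4}: {b0} ∩ {b0,b2,b3} ∩ {b0,b2,b3,b4} = {b0}; idom=b0
  b6: preds {b4,b5}: {b0,b2,b3,b4} ∩ {b0,b5} = {b0}; idom=b0
  b7: preds {b4,b5}: {b0,b2,b3,b4} ∩ {b0,b5} = {b0}; idom=b0
  b8: preds {b1,b6}: {b0,b1} ∩ {b0,b6} = {b0}; idom=b0

idom(b8) = b0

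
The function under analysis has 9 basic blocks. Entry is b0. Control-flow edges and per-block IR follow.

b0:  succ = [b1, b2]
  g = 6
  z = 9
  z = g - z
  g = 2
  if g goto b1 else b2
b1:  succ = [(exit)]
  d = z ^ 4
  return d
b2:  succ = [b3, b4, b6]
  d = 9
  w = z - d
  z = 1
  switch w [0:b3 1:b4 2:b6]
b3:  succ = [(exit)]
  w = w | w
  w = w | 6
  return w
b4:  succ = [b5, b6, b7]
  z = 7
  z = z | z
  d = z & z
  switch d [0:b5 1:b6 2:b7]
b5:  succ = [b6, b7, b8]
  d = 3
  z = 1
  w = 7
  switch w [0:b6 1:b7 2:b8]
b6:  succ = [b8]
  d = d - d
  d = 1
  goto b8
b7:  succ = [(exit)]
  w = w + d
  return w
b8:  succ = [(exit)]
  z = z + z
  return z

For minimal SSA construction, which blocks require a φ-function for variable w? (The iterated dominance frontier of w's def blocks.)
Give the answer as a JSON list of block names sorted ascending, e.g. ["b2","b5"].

Answer: ["b6", "b7", "b8"]

Analysis:
idom tree: b1←b0 b2←b0 b3←b2 b4←b2 b5←b4 b6←b2 b7←b4 b8←b2
Dom∩ at merges:
  b6: preds {b2,b4,b5}: {b0,b2} ∩ {b0,b2,b4} ∩ {b0,b2,b4,b5} = {b0,b2}; idom=b2
  b7: preds {b4,b5}: {b0,b2,b4} ∩ {b0,b2,b4,b5} = {b0,b2,b4}; idom=b4
  b8: preds {b5,b6}: {b0,b2,b4,b5} ∩ {b0,b2,b6} = {b0,b2}; idom=b2

DF derivation:
  join b6 pred b2: · stop@b2
  join b6 pred b4: b4 stop@b2
  join b6 pred b5: b5→b4 stop@b2
  join b7 pred b4: · stop@b4
  join b7 pred b5: b5 stop@b4
  join b8 pred b5: b5→b4 stop@b2
  join b8 pred b6: b6 stop@b2
  b0: DF=∅
  b1: DF=∅
  b2: DF=∅
  b3: DF=∅
  b4: DF={b6,b8}
  b5: DF={b6,b7,b8}
  b6: DF={b8}
  b7: DF=∅
  b8: DF=∅

φ for w: defs {b2,b3,b5,b7}
  DF⁺ = {b6,b7,b8}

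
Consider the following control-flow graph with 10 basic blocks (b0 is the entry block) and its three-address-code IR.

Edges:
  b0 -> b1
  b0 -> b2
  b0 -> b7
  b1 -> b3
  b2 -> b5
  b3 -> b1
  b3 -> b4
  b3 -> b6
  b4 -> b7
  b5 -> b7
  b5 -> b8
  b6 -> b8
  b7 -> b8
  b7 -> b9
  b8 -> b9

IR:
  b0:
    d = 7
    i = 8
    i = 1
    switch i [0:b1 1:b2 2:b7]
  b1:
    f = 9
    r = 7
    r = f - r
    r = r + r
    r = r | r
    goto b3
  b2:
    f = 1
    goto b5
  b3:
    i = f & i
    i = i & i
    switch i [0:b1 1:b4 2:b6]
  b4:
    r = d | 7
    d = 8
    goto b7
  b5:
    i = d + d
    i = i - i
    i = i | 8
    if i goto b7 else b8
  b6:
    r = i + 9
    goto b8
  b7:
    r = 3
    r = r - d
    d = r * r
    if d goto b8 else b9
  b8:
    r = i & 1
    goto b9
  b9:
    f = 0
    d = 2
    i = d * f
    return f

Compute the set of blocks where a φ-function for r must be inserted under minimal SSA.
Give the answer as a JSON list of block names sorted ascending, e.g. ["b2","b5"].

idom tree: b1←b0 b2←b0 b3←b1 b4←b3 b5←b2 b6←b3 b7←b0 b8←b0 b9←b0
Dom∩ at merges:
  b1: preds {b0,b3}: {b0} ∩ {b0,b1,b3} = {b0}; idom=b0
  b7: preds {b0,b4,b5}: {b0} ∩ {b0,b1,b3,b4} ∩ {b0,b2,b5} = {b0}; idom=b0
  b8: preds {b5,b6,b7}: {b0,b2,b5} ∩ {b0,b1,b3,b6} ∩ {b0,b7} = {b0}; idom=b0
  b9: preds {b7,b8}: {b0,b7} ∩ {b0,b8} = {b0}; idom=b0

Frontier:
  join b1 pred b0: · stop@b0
  join b1 pred b3: b3→b1 stop@b0
  join b7 pred b0: · stop@b0
  join b7 pred b4: b4→b3→b1 stop@b0
  join b7 pred b5: b5→b2 stop@b0
  join b8 pred b5: b5→b2 stop@b0
  join b8 pred b6: b6→b3→b1 stop@b0
  join b8 pred b7: b7 stop@b0
  join b9 pred b7: b7 stop@b0
  join b9 pred b8: b8 stop@b0
  b0 → ∅
  b1 → {b1,b7,b8}
  b2 → {b7,b8}
  b3 → {b1,b7,b8}
  b4 → {b7}
  b5 → {b7,b8}
  b6 → {b8}
  b7 → {b8,b9}
  b8 → {b9}
  b9 → ∅

φ for r: defs {b1,b4,b6,b7,b8}
  DF⁺ = {b1,b7,b8,b9}

Answer: ["b1", "b7", "b8", "b9"]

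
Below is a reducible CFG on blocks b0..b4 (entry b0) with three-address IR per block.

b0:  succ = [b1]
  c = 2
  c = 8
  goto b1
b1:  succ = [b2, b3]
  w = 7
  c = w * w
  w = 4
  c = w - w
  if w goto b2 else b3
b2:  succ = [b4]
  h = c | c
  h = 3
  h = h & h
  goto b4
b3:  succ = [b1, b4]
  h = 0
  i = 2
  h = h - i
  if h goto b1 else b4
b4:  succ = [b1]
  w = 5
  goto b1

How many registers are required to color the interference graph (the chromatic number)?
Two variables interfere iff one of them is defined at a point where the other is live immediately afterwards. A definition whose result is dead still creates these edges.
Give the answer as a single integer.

def/use:
  b0 def {c} use ∅
  b1 def {c,w} use ∅
  b2 def {h} use {c}
  b3 def {h,i} use ∅
  b4 def {w} use ∅

Live sets:
  b0 li=∅ lo=∅
  b1 li=∅ lo={c}
  b2 li={c} lo=∅
  b3 li=∅ lo=∅
  b4 li=∅ lo=∅

Interference:
  c — {w}
  h — {i}
  i — {h}
  w — {c}

Colouring:
  {c,w} pairwise interfere (2-clique) ⇒ χ ≥ 2
  assign c→c0 h→c0 i→c1 w→c1 — no edge inside a register ⇒ χ ≤ 2
  χ = 2

Answer: 2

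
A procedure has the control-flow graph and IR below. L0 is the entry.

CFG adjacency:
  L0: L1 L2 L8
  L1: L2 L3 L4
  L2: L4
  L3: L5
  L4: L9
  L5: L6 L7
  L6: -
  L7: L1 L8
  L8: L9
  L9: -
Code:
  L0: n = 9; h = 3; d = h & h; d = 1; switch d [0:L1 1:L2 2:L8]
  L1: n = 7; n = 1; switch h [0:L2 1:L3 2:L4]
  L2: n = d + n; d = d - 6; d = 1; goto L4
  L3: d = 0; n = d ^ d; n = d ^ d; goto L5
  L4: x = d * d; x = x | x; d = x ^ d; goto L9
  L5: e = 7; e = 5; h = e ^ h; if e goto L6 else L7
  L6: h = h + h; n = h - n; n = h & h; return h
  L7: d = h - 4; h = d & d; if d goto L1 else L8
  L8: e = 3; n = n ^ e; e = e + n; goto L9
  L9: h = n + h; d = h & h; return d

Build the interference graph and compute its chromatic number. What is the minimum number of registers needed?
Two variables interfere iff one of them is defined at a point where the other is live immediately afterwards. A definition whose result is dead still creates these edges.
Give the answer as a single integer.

Answer: 4

Derivation:
Per-block:
  L0: def={d,h,n} ue=∅
  L1: def={n} ue={h}
  L2: def={d,n} ue={d,n}
  L3: def={d,n} ue=∅
  L4: def={d,x} ue={d}
  L5: def={e,h} ue={h}
  L6: def={h,n} ue={h,n}
  L7: def={d,h} ue={h}
  L8: def={e,n} ue={n}
  L9: def={d,h} ue={h,n}

Live sets:
  live L0: ∅→{d,h,n}
  live L1: {d,h}→{d,h,n}
  live L2: {d,h,n}→{d,h,n}
  live L3: {h}→{h,n}
  live L4: {d,h,n}→{h,n}
  live L5: {h,n}→{h,n}
  live L6: {h,n}→∅
  live L7: {h,n}→{d,h,n}
  live L8: {h,n}→{h,n}
  live L9: {h,n}→∅

Interfere edges:
  d — {h,n,x}
  e — {h,n}
  h — {d,e,n,x}
  n — {d,e,h,x}
  x — {d,h,n}

Registers:
  lower bound: {d,h,n,x} mutually conflict ⇒ χ ≥ 4
  assign d→r2 e→r2 h→r0 n→r1 x→r3 — no edge inside a register ⇒ χ ≤ 4
  χ = 4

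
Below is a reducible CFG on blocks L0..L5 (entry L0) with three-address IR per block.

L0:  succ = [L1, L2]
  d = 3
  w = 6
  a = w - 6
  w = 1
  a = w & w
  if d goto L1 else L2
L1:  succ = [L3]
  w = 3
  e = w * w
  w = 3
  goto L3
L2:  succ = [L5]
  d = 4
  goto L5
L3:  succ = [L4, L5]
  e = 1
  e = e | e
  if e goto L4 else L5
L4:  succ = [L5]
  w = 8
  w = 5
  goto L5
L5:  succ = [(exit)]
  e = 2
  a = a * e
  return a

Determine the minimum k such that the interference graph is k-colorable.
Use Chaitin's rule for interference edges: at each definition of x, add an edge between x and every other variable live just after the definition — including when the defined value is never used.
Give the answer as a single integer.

Answer: 3

Derivation:
def/use:
  L0 def {a,d,w} use ∅
  L1 def {e,w} use ∅
  L2 def {d} use ∅
  L3 def {e} use ∅
  L4 def {w} use ∅
  L5 def {a,e} use {a}

Backward fixpoint:
  L0 li=∅ lo={a}
  L1 li={a} lo={a}
  L2 li={a} lo={a}
  L3 li={a} lo={a}
  L4 li={a} lo={a}
  L5 li={a} lo=∅

Conflict graph:
  a — {d,e,w}
  d — {a,w}
  e — {a}
  w — {a,d}

Chromatic number:
  {a,d,w} pairwise interfere (3-clique) ⇒ χ ≥ 3
  assign a→r0 d→r1 e→r1 w→r2 — no edge inside a register ⇒ χ ≤ 3
  χ = 3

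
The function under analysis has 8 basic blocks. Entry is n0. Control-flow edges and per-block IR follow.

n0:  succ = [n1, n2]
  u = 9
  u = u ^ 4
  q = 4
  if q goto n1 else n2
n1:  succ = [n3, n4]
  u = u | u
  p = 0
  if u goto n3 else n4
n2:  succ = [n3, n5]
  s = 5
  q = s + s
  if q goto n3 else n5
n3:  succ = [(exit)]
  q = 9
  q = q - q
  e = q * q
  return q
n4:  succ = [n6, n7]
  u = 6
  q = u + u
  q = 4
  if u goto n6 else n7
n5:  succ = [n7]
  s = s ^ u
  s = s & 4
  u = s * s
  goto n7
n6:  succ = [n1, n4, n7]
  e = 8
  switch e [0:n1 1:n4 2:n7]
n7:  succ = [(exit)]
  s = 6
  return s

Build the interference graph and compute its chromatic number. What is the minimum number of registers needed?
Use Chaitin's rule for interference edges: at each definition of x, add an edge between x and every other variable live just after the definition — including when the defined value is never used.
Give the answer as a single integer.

Answer: 3

Working:
def/use:
  n0: {q,u} / ∅
  n1: {p,u} / {u}
  n2: {q,s} / ∅
  n3: {e,q} / ∅
  n4: {q,u} / ∅
  n5: {s,u} / {s,u}
  n6: {e} / ∅
  n7: {s} / ∅

Backward fixpoint:
  n0: in=∅ out={u}
  n1: in={u} out=∅
  n2: in={u} out={s,u}
  n3: in=∅ out=∅
  n4: in=∅ out={u}
  n5: in={s,u} out=∅
  n6: in={u} out={u}
  n7: in=∅ out=∅

Conflict graph:
  e — {q,u}
  p — {u}
  q — {e,s,u}
  s — {q,u}
  u — {e,p,q,s}

Registers:
  lower bound: {e,q,u} mutually conflict ⇒ χ ≥ 3
  assign e→c2 p→c1 q→c1 s→c2 u→c0 — no edge inside a register ⇒ χ ≤ 3
  χ = 3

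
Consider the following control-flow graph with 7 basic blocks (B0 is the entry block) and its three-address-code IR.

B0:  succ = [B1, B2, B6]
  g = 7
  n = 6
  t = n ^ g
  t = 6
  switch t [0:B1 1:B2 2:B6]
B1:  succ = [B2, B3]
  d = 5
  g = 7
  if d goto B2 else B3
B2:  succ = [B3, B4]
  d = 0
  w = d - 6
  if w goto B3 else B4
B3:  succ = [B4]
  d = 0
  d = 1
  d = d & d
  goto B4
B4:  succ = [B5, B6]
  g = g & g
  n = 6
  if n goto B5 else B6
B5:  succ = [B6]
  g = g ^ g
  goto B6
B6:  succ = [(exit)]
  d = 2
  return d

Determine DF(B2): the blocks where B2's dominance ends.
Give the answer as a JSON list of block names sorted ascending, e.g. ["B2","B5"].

idom tree: B1←B0 B2←B0 B3←B0 B4←B0 B5←B4 B6←B0
Dom at joins:
  B2: preds {B0,B1}: {B0} ∩ {B0,B1} = {B0}; idom=B0
  B3: preds {B1,B2}: {B0,B1} ∩ {B0,B2} = {B0}; idom=B0
  B4: preds {B2,B3}: {B0,B2} ∩ {B0,B3} = {B0}; idom=B0
  B6: preds {B0,B4,B5}: {B0} ∩ {B0,B4} ∩ {B0,B4,B5} = {B0}; idom=B0

DF walk-up:
  B2←B0: walk · to B0
  B2←B1: walk B1 to B0
  B3←B1: walk B1 to B0
  B3←B2: walk B2 to B0
  B4←B2: walk B2 to B0
  B4←B3: walk B3 to B0
  B6←B0: walk · to B0
  B6←B4: walk B4 to B0
  B6←B5: walk B5→B4 to B0
  B0: DF=∅
  B1: DF={B2,B3}
  B2: DF={B3,B4}
  B3: DF={B4}
  B4: DF={B6}
  B5: DF={B6}
  B6: DF=∅

DF(B2) = ["B3", "B4"]

Answer: ["B3", "B4"]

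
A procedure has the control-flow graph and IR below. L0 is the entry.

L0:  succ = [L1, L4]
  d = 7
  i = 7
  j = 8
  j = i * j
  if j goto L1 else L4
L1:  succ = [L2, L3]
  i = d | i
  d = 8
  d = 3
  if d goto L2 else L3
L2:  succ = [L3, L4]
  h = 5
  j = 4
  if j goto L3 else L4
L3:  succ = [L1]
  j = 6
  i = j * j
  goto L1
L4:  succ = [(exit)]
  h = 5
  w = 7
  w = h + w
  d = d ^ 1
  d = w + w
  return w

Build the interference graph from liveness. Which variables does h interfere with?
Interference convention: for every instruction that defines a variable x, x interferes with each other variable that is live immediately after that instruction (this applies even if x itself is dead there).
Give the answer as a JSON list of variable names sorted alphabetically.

Answer: ["d", "w"]

Analysis:
def/use:
  L0: def={d,i,j} ue=∅
  L1: def={d,i} ue={d,i}
  L2: def={h,j} ue=∅
  L3: def={i,j} ue=∅
  L4: def={d,h,w} ue={d}

Liveness:
  L0: in=∅ out={d,i}
  L1: in={d,i} out={d}
  L2: in={d} out={d}
  L3: in={d} out={d,i}
  L4: in={d} out=∅

Interfere edges:
  d: {h,i,j,w}
  h: {d,w}
  i: {d,j}
  j: {d,i}
  w: {d,h}

N(h) = ["d", "w"]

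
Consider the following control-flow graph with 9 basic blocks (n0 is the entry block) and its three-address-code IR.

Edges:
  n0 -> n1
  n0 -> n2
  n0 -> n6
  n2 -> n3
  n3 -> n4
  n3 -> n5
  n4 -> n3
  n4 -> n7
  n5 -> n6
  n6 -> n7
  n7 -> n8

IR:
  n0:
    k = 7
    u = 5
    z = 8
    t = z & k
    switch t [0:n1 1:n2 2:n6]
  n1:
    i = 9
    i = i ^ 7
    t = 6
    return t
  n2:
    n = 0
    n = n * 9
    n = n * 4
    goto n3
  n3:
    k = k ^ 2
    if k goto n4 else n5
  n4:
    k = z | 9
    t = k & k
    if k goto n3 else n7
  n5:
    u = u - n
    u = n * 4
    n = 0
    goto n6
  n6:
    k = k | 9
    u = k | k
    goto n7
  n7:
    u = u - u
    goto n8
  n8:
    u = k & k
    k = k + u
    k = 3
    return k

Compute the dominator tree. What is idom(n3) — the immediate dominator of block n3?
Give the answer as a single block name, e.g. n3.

idom tree: n1←n0 n2←n0 n3←n2 n4←n3 n5←n3 n6←n0 n7←n0 n8←n7
Join-block Dom:
  n3: preds {n2,n4}: {n0,n2} ∩ {n0,n2,n3,n4} = {n0,n2}; idom=n2
  n6: preds {n0,n5}: {n0} ∩ {n0,n2,n3,n5} = {n0}; idom=n0
  n7: preds {n4,n6}: {n0,n2,n3,n4} ∩ {n0,n6} = {n0}; idom=n0

idom(n3) = n2

Answer: n2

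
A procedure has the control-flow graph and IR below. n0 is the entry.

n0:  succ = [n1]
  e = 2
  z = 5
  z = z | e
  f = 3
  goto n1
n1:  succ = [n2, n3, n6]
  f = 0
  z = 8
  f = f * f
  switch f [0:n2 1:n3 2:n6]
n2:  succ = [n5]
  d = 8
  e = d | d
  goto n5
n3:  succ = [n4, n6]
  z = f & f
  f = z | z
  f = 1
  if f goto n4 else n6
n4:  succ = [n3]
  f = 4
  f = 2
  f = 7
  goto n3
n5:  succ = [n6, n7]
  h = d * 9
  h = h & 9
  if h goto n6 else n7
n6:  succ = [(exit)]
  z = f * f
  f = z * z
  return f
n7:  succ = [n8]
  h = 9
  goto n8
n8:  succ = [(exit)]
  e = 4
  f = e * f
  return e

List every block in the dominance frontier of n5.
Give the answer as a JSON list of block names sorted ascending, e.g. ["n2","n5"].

Answer: ["n6"]

Analysis:
idom tree: n1←n0 n2←n1 n3←n1 n4←n3 n5←n2 n6←n1 n7←n5 n8←n7
Dom∩ at merges:
  n3: preds {n1,n4}: {n0,n1} ∩ {n0,n1,n3,n4} = {n0,n1}; idom=n1
  n6: preds {n1,n3,n5}: {n0,n1} ∩ {n0,n1,n3} ∩ {n0,n1,n2,n5} = {n0,n1}; idom=n1

Frontier:
  join n3 pred n1: · stop@n1
  join n3 pred n4: n4→n3 stop@n1
  join n6 pred n1: · stop@n1
  join n6 pred n3: n3 stop@n1
  join n6 pred n5: n5→n2 stop@n1
  DF(n0)=∅
  DF(n1)=∅
  DF(n2)={n6}
  DF(n3)={n3,n6}
  DF(n4)={n3}
  DF(n5)={n6}
  DF(n6)=∅
  DF(n7)=∅
  DF(n8)=∅

DF(n5) = ["n6"]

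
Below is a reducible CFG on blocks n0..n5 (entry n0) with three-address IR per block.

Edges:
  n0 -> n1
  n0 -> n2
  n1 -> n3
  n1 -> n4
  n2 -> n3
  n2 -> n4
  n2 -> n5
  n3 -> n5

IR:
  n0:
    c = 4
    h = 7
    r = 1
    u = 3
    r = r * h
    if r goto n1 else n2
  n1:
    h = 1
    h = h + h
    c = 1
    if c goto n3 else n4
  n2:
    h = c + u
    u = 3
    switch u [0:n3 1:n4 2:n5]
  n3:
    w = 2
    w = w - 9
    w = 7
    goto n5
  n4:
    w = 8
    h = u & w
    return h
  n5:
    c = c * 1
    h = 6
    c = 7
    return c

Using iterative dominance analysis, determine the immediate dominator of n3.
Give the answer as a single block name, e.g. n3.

idom tree: n1←n0 n2←n0 n3←n0 n4←n0 n5←n0
Dom at joins:
  n3: preds {n1,n2}: {n0,n1} ∩ {n0,n2} = {n0}; idom=n0
  n4: preds {n1,n2}: {n0,n1} ∩ {n0,n2} = {n0}; idom=n0
  n5: preds {n2,n3}: {n0,n2} ∩ {n0,n3} = {n0}; idom=n0

idom(n3) = n0

Answer: n0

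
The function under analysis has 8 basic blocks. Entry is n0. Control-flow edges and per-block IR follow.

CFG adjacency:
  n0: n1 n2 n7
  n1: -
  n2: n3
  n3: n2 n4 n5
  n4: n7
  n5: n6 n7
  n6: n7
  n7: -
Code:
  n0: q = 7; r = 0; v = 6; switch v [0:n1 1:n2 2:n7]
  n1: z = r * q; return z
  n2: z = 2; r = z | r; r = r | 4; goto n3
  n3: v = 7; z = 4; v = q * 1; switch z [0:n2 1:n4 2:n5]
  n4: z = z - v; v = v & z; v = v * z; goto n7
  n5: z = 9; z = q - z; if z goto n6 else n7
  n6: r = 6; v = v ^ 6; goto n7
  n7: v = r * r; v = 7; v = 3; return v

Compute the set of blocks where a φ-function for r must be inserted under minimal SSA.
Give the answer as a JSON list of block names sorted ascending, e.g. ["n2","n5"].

Answer: ["n2", "n7"]

Analysis:
idom tree: n1←n0 n2←n0 n3←n2 n4←n3 n5←n3 n6←n5 n7←n0
Dom at joins:
  n2: preds {n0,n3}: {n0} ∩ {n0,n2,n3} = {n0}; idom=n0
  n7: preds {n0,n4,n5,n6}: {n0} ∩ {n0,n2,n3,n4} ∩ {n0,n2,n3,n5} ∩ {n0,n2,n3,n5,n6} = {n0}; idom=n0

Frontier:
  n2←n0: walk · to n0
  n2←n3: walk n3→n2 to n0
  n7←n0: walk · to n0
  n7←n4: walk n4→n3→n2 to n0
  n7←n5: walk n5→n3→n2 to n0
  n7←n6: walk n6→n5→n3→n2 to n0
  DF(n0)=∅
  DF(n1)=∅
  DF(n2)={n2,n7}
  DF(n3)={n2,n7}
  DF(n4)={n7}
  DF(n5)={n7}
  DF(n6)={n7}
  DF(n7)=∅

φ for r: defs {n0,n2,n6}
  DF⁺ = {n2,n7}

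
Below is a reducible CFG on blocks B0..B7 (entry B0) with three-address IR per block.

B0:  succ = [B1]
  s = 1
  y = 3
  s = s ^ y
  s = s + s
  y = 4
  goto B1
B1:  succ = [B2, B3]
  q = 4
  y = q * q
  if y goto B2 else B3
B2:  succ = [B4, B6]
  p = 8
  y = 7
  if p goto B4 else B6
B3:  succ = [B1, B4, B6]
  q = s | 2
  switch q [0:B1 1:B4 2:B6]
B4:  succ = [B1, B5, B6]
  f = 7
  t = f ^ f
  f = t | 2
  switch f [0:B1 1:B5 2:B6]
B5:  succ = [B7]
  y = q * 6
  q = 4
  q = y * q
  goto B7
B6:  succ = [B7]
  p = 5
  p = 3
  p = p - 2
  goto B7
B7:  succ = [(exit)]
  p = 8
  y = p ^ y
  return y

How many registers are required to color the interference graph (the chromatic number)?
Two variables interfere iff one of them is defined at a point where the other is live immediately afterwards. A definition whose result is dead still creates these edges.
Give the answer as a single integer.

Block summaries:
  B0 def {s,y} use ∅
  B1 def {q,y} use ∅
  B2 def {p,y} use ∅
  B3 def {q} use {s}
  B4 def {f,t} use ∅
  B5 def {q,y} use {q}
  B6 def {p} use ∅
  B7 def {p,y} use {y}

Live sets:
  B0: in=∅ out={s}
  B1: in={s} out={q,s,y}
  B2: in={q,s} out={q,s,y}
  B3: in={s,y} out={q,s,y}
  B4: in={q,s,y} out={q,s,y}
  B5: in={q} out={y}
  B6: in={y} out={y}
  B7: in={y} out=∅

Interfere edges:
  f — {q,s,y}
  p — {q,s,y}
  q — {f,p,s,t,y}
  s — {f,p,q,t,y}
  t — {q,s,y}
  y — {f,p,q,s,t}

Chromatic number:
  {f,q,s,y} pairwise interfere (4-clique) ⇒ χ ≥ 4
  4-colouring: r0={q}  r1={s}  r2={y}  r3={f,p,t}
  χ = 4

Answer: 4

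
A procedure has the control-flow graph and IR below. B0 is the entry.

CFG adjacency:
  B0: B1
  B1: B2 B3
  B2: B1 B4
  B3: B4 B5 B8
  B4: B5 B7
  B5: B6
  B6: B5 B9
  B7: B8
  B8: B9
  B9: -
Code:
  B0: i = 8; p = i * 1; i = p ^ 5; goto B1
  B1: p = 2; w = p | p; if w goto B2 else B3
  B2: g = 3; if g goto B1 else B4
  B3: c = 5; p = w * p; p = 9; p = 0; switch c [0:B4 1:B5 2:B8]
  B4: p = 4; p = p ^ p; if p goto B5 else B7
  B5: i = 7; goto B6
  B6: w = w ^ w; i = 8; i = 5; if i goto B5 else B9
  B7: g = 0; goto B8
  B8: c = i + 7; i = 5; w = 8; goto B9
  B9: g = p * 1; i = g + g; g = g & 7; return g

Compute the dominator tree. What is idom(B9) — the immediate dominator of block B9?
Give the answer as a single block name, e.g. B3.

Answer: B1

Analysis:
idom tree: B1←B0 B2←B1 B3←B1 B4←B1 B5←B1 B6←B5 B7←B4 B8←B1 B9←B1
Dom at joins:
  B1: preds {B0,B2}: {B0} ∩ {B0,B1,B2} = {B0}; idom=B0
  B4: preds {B2,B3}: {B0,B1,B2} ∩ {B0,B1,B3} = {B0,B1}; idom=B1
  B5: preds {B3,B4,B6}: {B0,B1,B3} ∩ {B0,B1,B4} ∩ {B0,B1,B5,B6} = {B0,B1}; idom=B1
  B8: preds {B3,B7}: {B0,B1,B3} ∩ {B0,B1,B4,B7} = {B0,B1}; idom=B1
  B9: preds {B6,B8}: {B0,B1,B5,B6} ∩ {B0,B1,B8} = {B0,B1}; idom=B1

idom(B9) = B1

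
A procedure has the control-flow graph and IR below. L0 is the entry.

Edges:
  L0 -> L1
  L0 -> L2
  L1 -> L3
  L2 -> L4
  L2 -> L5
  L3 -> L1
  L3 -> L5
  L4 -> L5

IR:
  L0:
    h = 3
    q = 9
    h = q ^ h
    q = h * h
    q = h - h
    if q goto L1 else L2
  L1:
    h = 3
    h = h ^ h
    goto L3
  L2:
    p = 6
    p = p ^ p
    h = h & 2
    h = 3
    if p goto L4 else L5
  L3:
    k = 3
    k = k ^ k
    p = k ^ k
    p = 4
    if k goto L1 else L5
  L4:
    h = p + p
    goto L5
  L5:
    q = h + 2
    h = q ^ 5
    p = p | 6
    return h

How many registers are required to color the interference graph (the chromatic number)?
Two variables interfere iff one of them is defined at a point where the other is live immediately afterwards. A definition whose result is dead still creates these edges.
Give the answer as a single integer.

Block summaries:
  L0: {h,q} / ∅
  L1: {h} / ∅
  L2: {h,p} / {h}
  L3: {k,p} / ∅
  L4: {h} / {p}
  L5: {h,p,q} / {h,p}

Liveness:
  L0 li=∅ lo={h}
  L1 li=∅ lo={h}
  L2 li={h} lo={h,p}
  L3 li={h} lo={h,p}
  L4 li={p} lo={h,p}
  L5 li={h,p} lo=∅

Interference:
  h: {k,p,q}
  k: {h,p}
  p: {h,k,q}
  q: {h,p}

Chromatic number:
  clique {h,k,p} ⇒ need ≥ 3
  3-colouring: r0={h}  r1={p}  r2={k,q}
  χ = 3

Answer: 3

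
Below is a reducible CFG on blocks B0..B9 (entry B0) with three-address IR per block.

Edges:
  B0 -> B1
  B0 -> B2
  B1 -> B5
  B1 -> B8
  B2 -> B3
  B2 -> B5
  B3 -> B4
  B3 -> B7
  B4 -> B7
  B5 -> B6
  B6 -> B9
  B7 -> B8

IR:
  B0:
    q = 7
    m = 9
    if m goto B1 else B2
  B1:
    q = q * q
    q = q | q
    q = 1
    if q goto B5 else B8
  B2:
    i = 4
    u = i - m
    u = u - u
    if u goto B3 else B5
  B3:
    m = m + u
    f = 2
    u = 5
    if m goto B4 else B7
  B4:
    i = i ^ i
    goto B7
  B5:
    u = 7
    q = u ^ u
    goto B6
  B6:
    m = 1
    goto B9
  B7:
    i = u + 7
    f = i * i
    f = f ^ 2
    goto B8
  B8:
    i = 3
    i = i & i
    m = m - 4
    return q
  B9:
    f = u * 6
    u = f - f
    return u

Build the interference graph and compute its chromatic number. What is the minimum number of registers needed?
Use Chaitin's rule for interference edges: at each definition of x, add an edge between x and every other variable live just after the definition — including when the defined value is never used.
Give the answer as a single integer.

Block summaries:
  B0: def={m,q} ue=∅
  B1: def={q} ue={q}
  B2: def={i,u} ue={m}
  B3: def={f,m,u} ue={m,u}
  B4: def={i} ue={i}
  B5: def={q,u} ue=∅
  B6: def={m} ue=∅
  B7: def={f,i} ue={u}
  B8: def={i,m} ue={m,q}
  B9: def={f,u} ue={u}

Liveness:
  B0 li=∅ lo={m,q}
  B1 li={m,q} lo={m,q}
  B2 li={m,q} lo={i,m,q,u}
  B3 li={i,m,q,u} lo={i,m,q,u}
  B4 li={i,m,q,u} lo={m,q,u}
  B5 li=∅ lo={u}
  B6 li={u} lo={u}
  B7 li={m,q,u} lo={m,q}
  B8 li={m,q} lo=∅
  B9 li={u} lo=∅

Interfere edges:
  f — {i,m,q}
  i — {f,m,q,u}
  m — {f,i,q,u}
  q — {f,i,m,u}
  u — {i,m,q}

Chromatic number:
  {f,i,m,q} pairwise interfere (4-clique) ⇒ χ ≥ 4
  4-colouring: c0={i}  c1={m}  c2={q}  c3={f,u}
  χ = 4

Answer: 4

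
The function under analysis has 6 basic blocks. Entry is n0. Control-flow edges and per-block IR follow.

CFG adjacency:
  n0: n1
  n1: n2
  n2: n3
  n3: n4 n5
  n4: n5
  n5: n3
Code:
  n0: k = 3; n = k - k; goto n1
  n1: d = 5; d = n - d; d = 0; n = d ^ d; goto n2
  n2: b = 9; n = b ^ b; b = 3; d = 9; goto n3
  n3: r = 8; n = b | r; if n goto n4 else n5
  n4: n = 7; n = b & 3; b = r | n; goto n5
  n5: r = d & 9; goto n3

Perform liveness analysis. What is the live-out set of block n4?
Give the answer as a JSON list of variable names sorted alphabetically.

Answer: ["b", "d"]

Derivation:
Block summaries:
  n0: def={k,n} ue=∅
  n1: def={d,n} ue={n}
  n2: def={b,d,n} ue=∅
  n3: def={n,r} ue={b}
  n4: def={b,n} ue={b,r}
  n5: def={r} ue={d}

Backward fixpoint:
  n0: in=∅ out={n}
  n1: in={n} out=∅
  n2: in=∅ out={b,d}
  n3: in={b,d} out={b,d,r}
  n4: in={b,d,r} out={b,d}
  n5: in={b,d} out={b,d}

live-out(n4) = ["b", "d"]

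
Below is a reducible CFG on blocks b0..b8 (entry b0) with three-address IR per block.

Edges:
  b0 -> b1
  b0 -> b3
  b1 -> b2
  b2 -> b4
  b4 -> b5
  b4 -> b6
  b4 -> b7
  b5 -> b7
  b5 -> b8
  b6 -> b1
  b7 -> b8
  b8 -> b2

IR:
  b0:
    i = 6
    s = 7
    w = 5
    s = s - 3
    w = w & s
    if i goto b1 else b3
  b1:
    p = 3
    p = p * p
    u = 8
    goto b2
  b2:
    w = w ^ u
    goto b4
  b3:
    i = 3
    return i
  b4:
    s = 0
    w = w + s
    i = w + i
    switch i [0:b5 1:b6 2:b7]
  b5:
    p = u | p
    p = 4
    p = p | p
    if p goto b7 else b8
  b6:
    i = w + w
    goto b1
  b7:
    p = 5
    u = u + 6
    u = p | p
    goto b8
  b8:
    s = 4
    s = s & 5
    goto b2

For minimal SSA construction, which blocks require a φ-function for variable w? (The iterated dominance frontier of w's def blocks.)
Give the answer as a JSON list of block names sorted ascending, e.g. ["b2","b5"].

idom tree: b1←b0 b2←b1 b3←b0 b4←b2 b5←b4 b6←b4 b7←b4 b8←b4
Join-block Dom:
  b1: preds {b0,b6}: {b0} ∩ {b0,b1,b2,b4,b6} = {b0}; idom=b0
  b2: preds {b1,b8}: {b0,b1} ∩ {b0,b1,b2,b4,b8} = {b0,b1}; idom=b1
  b7: preds {b4,b5}: {b0,b1,b2,b4} ∩ {b0,b1,b2,b4,b5} = {b0,b1,b2,b4}; idom=b4
  b8: preds {b5,b7}: {b0,b1,b2,b4,b5} ∩ {b0,b1,b2,b4,b7} = {b0,b1,b2,b4}; idom=b4

Frontier:
  join b1 pred b0: · stop@b0
  join b1 pred b6: b6→b4→b2→b1 stop@b0
  join b2 pred b1: · stop@b1
  join b2 pred b8: b8→b4→b2 stop@b1
  join b7 pred b4: · stop@b4
  join b7 pred b5: b5 stop@b4
  join b8 pred b5: b5 stop@b4
  join b8 pred b7: b7 stop@b4
  b0 → ∅
  b1 → {b1}
  b2 → {b1,b2}
  b3 → ∅
  b4 → {b1,b2}
  b5 → {b7,b8}
  b6 → {b1}
  b7 → {b8}
  b8 → {b2}

φ for w: defs {b0,b2,b4}
  DF⁺ = {b1,b2}

Answer: ["b1", "b2"]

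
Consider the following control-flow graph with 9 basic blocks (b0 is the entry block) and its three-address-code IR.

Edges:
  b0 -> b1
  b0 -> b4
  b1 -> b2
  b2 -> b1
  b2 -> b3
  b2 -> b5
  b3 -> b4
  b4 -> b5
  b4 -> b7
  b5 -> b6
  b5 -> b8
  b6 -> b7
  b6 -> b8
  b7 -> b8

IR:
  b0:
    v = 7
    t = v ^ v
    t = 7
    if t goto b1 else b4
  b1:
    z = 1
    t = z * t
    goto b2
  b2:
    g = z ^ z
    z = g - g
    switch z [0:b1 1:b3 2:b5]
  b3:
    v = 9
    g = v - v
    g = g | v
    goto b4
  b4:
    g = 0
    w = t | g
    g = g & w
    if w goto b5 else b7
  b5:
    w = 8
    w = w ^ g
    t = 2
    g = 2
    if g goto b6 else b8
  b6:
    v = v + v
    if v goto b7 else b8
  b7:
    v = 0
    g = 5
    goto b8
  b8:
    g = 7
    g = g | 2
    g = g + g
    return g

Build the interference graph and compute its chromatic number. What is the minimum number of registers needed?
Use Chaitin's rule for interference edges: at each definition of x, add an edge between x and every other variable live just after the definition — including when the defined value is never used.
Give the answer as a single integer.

Answer: 4

Analysis:
def/use:
  b0: {t,v} / ∅
  b1: {t,z} / {t}
  b2: {g,z} / {z}
  b3: {g,v} / ∅
  b4: {g,w} / {t}
  b5: {g,t,w} / {g}
  b6: {v} / {v}
  b7: {g,v} / ∅
  b8: {g} / ∅

Live sets:
  b0 li=∅ lo={t,v}
  b1 li={t,v} lo={t,v,z}
  b2 li={t,v,z} lo={g,t,v}
  b3 li={t} lo={t,v}
  b4 li={t,v} lo={g,v}
  b5 li={g,v} lo={v}
  b6 li={v} lo=∅
  b7 li=∅ lo=∅
  b8 li=∅ lo=∅

Interference:
  g: {t,v,w,z}
  t: {g,v,z}
  v: {g,t,w,z}
  w: {g,v}
  z: {g,t,v}

Registers:
  lower bound: {g,t,v,z} mutually conflict ⇒ χ ≥ 4
  assign g→R0 t→R2 v→R1 w→R2 z→R3 — no edge inside a register ⇒ χ ≤ 4
  χ = 4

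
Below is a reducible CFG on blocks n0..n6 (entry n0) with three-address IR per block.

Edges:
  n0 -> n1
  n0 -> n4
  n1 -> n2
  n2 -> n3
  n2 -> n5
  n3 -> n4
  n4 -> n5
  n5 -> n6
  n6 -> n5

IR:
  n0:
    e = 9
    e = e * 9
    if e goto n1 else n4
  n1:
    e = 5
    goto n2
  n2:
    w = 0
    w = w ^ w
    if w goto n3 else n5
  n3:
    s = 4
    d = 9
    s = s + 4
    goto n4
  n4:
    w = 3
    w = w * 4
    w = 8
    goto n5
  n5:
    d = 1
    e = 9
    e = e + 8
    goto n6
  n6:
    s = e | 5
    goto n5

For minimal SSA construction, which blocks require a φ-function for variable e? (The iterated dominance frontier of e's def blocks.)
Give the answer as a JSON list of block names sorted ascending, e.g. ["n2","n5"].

Answer: ["n4", "n5"]

Working:
idom tree: n1←n0 n2←n1 n3←n2 n4←n0 n5←n0 n6←n5
Dom at joins:
  n4: preds {n0,n3}: {n0} ∩ {n0,n1,n2,n3} = {n0}; idom=n0
  n5: preds {n2,n4,n6}: {n0,n1,n2} ∩ {n0,n4} ∩ {n0,n5,n6} = {n0}; idom=n0

DF derivation:
  join n4 pred n0: · stop@n0
  join n4 pred n3: n3→n2→n1 stop@n0
  join n5 pred n2: n2→n1 stop@n0
  join n5 pred n4: n4 stop@n0
  join n5 pred n6: n6→n5 stop@n0
  n0: DF=∅
  n1: DF={n4,n5}
  n2: DF={n4,n5}
  n3: DF={n4}
  n4: DF={n5}
  n5: DF={n5}
  n6: DF={n5}

φ for e: defs {n0,n1,n5}
  DF⁺ = {n4,n5}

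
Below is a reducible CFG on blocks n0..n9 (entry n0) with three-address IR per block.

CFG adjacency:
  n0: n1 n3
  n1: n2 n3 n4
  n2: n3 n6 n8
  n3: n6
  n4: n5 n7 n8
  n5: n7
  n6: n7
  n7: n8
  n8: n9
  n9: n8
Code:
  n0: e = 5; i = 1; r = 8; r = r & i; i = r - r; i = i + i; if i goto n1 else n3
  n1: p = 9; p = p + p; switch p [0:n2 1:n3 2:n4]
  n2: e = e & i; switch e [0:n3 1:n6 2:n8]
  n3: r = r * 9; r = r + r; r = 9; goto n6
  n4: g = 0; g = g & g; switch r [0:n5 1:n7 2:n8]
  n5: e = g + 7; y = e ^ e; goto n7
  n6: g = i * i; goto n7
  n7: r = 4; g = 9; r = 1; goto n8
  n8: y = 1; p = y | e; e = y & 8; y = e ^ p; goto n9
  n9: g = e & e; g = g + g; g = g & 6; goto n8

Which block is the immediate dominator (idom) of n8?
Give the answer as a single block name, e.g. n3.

idom tree: n1←n0 n2←n1 n3←n0 n4←n1 n5←n4 n6←n0 n7←n0 n8←n0 n9←n8
Dom∩ at merges:
  n3: preds {n0,n1,n2}: {n0} ∩ {n0,n1} ∩ {n0,n1,n2} = {n0}; idom=n0
  n6: preds {n2,n3}: {n0,n1,n2} ∩ {n0,n3} = {n0}; idom=n0
  n7: preds {n4,n5,n6}: {n0,n1,n4} ∩ {n0,n1,n4,n5} ∩ {n0,n6} = {n0}; idom=n0
  n8: preds {n2,n4,n7,n9}: {n0,n1,n2} ∩ {n0,n1,n4} ∩ {n0,n7} ∩ {n0,n8,n9} = {n0}; idom=n0

idom(n8) = n0

Answer: n0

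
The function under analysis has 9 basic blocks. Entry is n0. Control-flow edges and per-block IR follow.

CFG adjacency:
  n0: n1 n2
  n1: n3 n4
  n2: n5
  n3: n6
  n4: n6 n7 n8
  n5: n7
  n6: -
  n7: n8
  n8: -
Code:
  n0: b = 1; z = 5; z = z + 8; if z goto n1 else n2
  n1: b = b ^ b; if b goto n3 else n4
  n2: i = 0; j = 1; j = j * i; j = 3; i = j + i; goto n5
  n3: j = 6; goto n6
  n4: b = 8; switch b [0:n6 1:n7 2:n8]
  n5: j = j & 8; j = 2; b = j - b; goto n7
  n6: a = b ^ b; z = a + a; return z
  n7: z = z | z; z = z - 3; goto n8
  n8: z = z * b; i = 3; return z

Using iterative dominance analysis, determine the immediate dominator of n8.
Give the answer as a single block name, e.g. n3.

idom tree: n1←n0 n2←n0 n3←n1 n4←n1 n5←n2 n6←n1 n7←n0 n8←n0
Join-block Dom:
  n6: preds {n3,n4}: {n0,n1,n3} ∩ {n0,n1,n4} = {n0,n1}; idom=n1
  n7: preds {n4,n5}: {n0,n1,n4} ∩ {n0,n2,n5} = {n0}; idom=n0
  n8: preds {n4,n7}: {n0,n1,n4} ∩ {n0,n7} = {n0}; idom=n0

idom(n8) = n0

Answer: n0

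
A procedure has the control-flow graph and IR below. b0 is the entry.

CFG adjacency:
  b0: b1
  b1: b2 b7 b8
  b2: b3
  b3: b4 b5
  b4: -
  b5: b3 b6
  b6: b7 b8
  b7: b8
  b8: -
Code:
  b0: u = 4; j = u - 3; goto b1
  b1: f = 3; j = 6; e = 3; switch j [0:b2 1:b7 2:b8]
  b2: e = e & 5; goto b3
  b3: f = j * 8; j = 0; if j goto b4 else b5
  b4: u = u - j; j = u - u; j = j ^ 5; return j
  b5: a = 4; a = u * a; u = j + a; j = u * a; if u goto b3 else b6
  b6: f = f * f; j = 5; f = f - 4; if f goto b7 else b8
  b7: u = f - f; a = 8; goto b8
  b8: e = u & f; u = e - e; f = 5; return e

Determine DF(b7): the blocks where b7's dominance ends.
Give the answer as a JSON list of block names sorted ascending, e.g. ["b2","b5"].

idom tree: b1←b0 b2←b1 b3←b2 b4←b3 b5←b3 b6←b5 b7←b1 b8←b1
Join-block Dom:
  b3: preds {b2,b5}: {b0,b1,b2} ∩ {b0,b1,b2,b3,b5} = {b0,b1,b2}; idom=b2
  b7: preds {b1,b6}: {b0,b1} ∩ {b0,b1,b2,b3,b5,b6} = {b0,b1}; idom=b1
  b8: preds {b1,b6,b7}: {b0,b1} ∩ {b0,b1,b2,b3,b5,b6} ∩ {b0,b1,b7} = {b0,b1}; idom=b1

DF derivation:
  join b3 pred b2: · stop@b2
  join b3 pred b5: b5→b3 stop@b2
  join b7 pred b1: · stop@b1
  join b7 pred b6: b6→b5→b3→b2 stop@b1
  join b8 pred b1: · stop@b1
  join b8 pred b6: b6→b5→b3→b2 stop@b1
  join b8 pred b7: b7 stop@b1
  b0 → ∅
  b1 → ∅
  b2 → {b7,b8}
  b3 → {b3,b7,b8}
  b4 → ∅
  b5 → {b3,b7,b8}
  b6 → {b7,b8}
  b7 → {b8}
  b8 → ∅

DF(b7) = ["b8"]

Answer: ["b8"]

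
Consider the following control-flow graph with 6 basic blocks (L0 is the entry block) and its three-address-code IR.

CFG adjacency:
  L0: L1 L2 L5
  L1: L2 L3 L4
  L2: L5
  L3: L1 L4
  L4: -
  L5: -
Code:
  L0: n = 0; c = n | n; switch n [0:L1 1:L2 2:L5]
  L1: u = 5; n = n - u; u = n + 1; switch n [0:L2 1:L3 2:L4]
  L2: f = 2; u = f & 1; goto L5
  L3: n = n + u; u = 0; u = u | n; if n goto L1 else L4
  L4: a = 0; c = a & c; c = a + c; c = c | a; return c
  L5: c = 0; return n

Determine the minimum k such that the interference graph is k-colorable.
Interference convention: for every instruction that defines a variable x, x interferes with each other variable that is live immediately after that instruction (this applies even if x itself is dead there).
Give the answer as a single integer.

def/use:
  L0: {c,n} / ∅
  L1: {n,u} / {n}
  L2: {f,u} / ∅
  L3: {n,u} / {n,u}
  L4: {a,c} / {c}
  L5: {c} / {n}

Liveness:
  L0 li=∅ lo={c,n}
  L1 li={c,n} lo={c,n,u}
  L2 li={n} lo={n}
  L3 li={c,n,u} lo={c,n}
  L4 li={c} lo=∅
  L5 li={n} lo=∅

Interference:
  a: {c}
  c: {a,n,u}
  f: {n}
  n: {c,f,u}
  u: {c,n}

Registers:
  lower bound: {c,n,u} mutually conflict ⇒ χ ≥ 3
  3-colouring: R0={c,f}  R1={a,n}  R2={u}
  χ = 3

Answer: 3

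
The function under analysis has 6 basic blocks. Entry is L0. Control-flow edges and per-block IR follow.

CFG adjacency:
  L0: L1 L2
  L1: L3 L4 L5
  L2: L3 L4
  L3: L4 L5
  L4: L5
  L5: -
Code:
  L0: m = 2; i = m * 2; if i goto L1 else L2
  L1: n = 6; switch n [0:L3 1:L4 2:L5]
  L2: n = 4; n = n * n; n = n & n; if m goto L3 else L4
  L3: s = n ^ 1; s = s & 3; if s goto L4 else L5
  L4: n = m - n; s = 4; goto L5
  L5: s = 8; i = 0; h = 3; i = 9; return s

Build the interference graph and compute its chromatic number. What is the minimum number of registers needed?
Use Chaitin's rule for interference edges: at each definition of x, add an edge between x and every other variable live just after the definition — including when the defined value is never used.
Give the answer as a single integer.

Per-block:
  L0 def {i,m} use ∅
  L1 def {n} use ∅
  L2 def {n} use {m}
  L3 def {s} use {n}
  L4 def {n,s} use {m,n}
  L5 def {h,i,s} use ∅

Backward fixpoint:
  live L0: ∅→{m}
  live L1: {m}→{m,n}
  live L2: {m}→{m,n}
  live L3: {m,n}→{m,n}
  live L4: {m,n}→∅
  live L5: ∅→∅

Interfere edges:
  h — {s}
  i — {m,s}
  m — {i,n,s}
  n — {m,s}
  s — {h,i,m,n}

Chromatic number:
  {i,m,s} pairwise interfere (3-clique) ⇒ χ ≥ 3
  assign h→r1 i→r2 m→r1 n→r2 s→r0 — no edge inside a register ⇒ χ ≤ 3
  χ = 3

Answer: 3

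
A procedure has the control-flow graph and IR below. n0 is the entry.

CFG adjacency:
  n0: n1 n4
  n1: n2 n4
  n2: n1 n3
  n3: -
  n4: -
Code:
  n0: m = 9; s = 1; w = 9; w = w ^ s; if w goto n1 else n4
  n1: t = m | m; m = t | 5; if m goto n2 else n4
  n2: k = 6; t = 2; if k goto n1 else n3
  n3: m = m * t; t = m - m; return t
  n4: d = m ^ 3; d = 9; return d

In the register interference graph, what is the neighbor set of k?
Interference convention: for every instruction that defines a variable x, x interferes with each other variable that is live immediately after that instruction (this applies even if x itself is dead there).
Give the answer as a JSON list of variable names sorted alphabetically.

Answer: ["m", "t"]

Analysis:
Block summaries:
  n0: def={m,s,w} ue=∅
  n1: def={m,t} ue={m}
  n2: def={k,t} ue=∅
  n3: def={m,t} ue={m,t}
  n4: def={d} ue={m}

Backward fixpoint:
  live n0: ∅→{m}
  live n1: {m}→{m}
  live n2: {m}→{m,t}
  live n3: {m,t}→∅
  live n4: {m}→∅

Interfere edges:
  d: ∅
  k: {m,t}
  m: {k,s,t,w}
  s: {m,w}
  t: {k,m}
  w: {m,s}

N(k) = ["m", "t"]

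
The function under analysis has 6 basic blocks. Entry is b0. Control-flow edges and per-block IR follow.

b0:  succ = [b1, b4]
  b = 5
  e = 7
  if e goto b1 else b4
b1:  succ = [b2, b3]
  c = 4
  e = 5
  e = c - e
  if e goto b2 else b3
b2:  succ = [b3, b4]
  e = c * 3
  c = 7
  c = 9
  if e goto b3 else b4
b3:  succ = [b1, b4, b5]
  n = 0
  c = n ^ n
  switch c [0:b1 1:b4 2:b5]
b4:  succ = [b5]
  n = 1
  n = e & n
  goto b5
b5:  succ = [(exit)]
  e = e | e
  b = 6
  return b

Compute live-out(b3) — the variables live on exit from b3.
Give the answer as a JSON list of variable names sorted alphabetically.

Block summaries:
  b0 def {b,e} use ∅
  b1 def {c,e} use ∅
  b2 def {c,e} use {c}
  b3 def {c,n} use ∅
  b4 def {n} use {e}
  b5 def {b,e} use {e}

Backward fixpoint:
  b0: in=∅ out={e}
  b1: in=∅ out={c,e}
  b2: in={c} out={e}
  b3: in={e} out={e}
  b4: in={e} out={e}
  b5: in={e} out=∅

live-out(b3) = ["e"]

Answer: ["e"]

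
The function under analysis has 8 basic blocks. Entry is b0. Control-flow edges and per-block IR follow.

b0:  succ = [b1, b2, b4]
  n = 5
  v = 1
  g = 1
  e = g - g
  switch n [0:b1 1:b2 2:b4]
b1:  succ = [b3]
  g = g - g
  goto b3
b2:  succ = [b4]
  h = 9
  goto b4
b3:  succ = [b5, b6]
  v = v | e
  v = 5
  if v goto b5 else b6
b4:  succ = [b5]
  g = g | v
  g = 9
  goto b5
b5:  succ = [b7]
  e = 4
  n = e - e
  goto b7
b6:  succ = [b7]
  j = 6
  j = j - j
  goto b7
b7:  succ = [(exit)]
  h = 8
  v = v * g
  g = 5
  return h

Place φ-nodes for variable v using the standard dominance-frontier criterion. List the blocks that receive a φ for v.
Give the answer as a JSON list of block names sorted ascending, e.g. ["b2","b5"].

idom tree: b1←b0 b2←b0 b3←b1 b4←b0 b5←b0 b6←b3 b7←b0
Dom∩ at merges:
  b4: preds {b0,b2}: {b0} ∩ {b0,b2} = {b0}; idom=b0
  b5: preds {b3,b4}: {b0,b1,b3} ∩ {b0,b4} = {b0}; idom=b0
  b7: preds {b5,b6}: {b0,b5} ∩ {b0,b1,b3,b6} = {b0}; idom=b0

Frontier:
  b4←b0: walk · to b0
  b4←b2: walk b2 to b0
  b5←b3: walk b3→b1 to b0
  b5←b4: walk b4 to b0
  b7←b5: walk b5 to b0
  b7←b6: walk b6→b3→b1 to b0
  b0 → ∅
  b1 → {b5,b7}
  b2 → {b4}
  b3 → {b5,b7}
  b4 → {b5}
  b5 → {b7}
  b6 → {b7}
  b7 → ∅

φ for v: defs {b0,b3,b7}
  DF⁺ = {b5,b7}

Answer: ["b5", "b7"]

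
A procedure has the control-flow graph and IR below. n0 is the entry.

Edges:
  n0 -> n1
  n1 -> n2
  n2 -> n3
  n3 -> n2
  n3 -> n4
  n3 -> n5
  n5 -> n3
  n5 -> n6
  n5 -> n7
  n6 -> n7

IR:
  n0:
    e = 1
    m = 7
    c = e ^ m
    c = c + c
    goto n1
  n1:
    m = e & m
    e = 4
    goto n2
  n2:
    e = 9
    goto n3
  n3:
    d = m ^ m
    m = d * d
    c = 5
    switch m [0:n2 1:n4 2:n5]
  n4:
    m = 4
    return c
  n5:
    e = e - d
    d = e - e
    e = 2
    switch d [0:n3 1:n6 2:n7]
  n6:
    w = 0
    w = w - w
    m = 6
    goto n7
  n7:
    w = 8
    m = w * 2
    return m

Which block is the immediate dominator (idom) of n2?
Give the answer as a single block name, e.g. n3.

idom tree: n1←n0 n2←n1 n3←n2 n4←n3 n5←n3 n6←n5 n7←n5
Dom at joins:
  n2: preds {n1,n3}: {n0,n1} ∩ {n0,n1,n2,n3} = {n0,n1}; idom=n1
  n3: preds {n2,n5}: {n0,n1,n2} ∩ {n0,n1,n2,n3,n5} = {n0,n1,n2}; idom=n2
  n7: preds {n5,n6}: {n0,n1,n2,n3,n5} ∩ {n0,n1,n2,n3,n5,n6} = {n0,n1,n2,n3,n5}; idom=n5

idom(n2) = n1

Answer: n1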